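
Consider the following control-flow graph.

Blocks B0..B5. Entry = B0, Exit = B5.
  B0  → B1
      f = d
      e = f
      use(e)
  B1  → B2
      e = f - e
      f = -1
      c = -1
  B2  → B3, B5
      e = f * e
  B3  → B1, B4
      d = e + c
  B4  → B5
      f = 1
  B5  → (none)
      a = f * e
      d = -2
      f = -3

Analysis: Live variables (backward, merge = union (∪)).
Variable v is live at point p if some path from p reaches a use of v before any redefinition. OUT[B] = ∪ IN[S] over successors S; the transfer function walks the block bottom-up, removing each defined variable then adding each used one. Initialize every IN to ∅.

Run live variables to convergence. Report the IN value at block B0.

Fixpoint table:
  B0:  IN={d}  OUT={e, f}
  B1:  IN={e, f}  OUT={c, e, f}
  B2:  IN={c, e, f}  OUT={c, e, f}
  B3:  IN={c, e, f}  OUT={e, f}
  B4:  IN={e}  OUT={e, f}
  B5:  IN={e, f}  OUT={}

Merge at B0: OUT[B0] = IN[B1] = {e, f}
Applying B0's transfer function to that OUT value gives IN[B0] (row B0 above).

Answer: {d}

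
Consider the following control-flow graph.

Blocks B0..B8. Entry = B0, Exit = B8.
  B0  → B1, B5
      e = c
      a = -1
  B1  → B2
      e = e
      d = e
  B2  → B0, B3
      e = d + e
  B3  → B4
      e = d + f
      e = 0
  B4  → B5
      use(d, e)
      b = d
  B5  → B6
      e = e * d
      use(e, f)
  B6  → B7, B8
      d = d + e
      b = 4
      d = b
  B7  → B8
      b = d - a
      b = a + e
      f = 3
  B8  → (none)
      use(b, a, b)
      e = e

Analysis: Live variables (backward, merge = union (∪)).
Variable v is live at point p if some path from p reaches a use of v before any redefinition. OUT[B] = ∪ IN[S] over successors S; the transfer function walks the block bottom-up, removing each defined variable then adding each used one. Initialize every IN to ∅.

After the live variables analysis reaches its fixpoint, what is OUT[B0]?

Per-block solution:
  B0:  IN={c, d, f}  OUT={a, c, d, e, f}
  B1:  IN={a, c, e, f}  OUT={a, c, d, e, f}
  B2:  IN={a, c, d, e, f}  OUT={a, c, d, f}
  B3:  IN={a, d, f}  OUT={a, d, e, f}
  B4:  IN={a, d, e, f}  OUT={a, d, e, f}
  B5:  IN={a, d, e, f}  OUT={a, d, e}
  B6:  IN={a, d, e}  OUT={a, b, d, e}
  B7:  IN={a, d, e}  OUT={a, b, e}
  B8:  IN={a, b, e}  OUT={}

Merge at B0: OUT[B0] = IN[B1] ⊔ IN[B5] = {a, c, d, e, f}

Answer: {a, c, d, e, f}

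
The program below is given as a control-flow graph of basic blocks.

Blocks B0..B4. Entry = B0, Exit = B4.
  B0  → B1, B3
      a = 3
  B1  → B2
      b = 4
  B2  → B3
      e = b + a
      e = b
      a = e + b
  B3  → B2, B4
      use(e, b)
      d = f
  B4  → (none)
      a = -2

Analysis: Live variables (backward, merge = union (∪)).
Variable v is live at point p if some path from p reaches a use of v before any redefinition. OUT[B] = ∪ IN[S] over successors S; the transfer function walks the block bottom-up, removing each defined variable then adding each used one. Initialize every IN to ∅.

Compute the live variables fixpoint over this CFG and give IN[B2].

Per-block solution:
  B0: | IN={b, e, f} | OUT={a, b, e, f}
  B1: | IN={a, f} | OUT={a, b, f}
  B2: | IN={a, b, f} | OUT={a, b, e, f}
  B3: | IN={a, b, e, f} | OUT={a, b, f}
  B4: | IN={} | OUT={}

Merge at B2: OUT[B2] = IN[B3] = {a, b, e, f}
Applying B2's transfer function to that OUT value gives IN[B2] (row B2 above).

Answer: {a, b, f}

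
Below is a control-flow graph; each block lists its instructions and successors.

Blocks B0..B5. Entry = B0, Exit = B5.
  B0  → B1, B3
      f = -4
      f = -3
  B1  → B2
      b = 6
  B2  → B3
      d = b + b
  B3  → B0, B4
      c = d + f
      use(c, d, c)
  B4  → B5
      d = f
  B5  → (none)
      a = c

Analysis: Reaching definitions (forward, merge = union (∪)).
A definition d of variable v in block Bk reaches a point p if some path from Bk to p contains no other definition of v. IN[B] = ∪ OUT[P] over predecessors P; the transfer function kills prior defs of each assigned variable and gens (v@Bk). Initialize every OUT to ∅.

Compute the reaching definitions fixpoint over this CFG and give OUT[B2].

Answer: {b@B1, c@B3, d@B2, f@B0}

Derivation:
Converged values:
  B0:   IN={b@B1, c@B3, d@B2, f@B0}   OUT={b@B1, c@B3, d@B2, f@B0}
  B1:   IN={b@B1, c@B3, d@B2, f@B0}   OUT={b@B1, c@B3, d@B2, f@B0}
  B2:   IN={b@B1, c@B3, d@B2, f@B0}   OUT={b@B1, c@B3, d@B2, f@B0}
  B3:   IN={b@B1, c@B3, d@B2, f@B0}   OUT={b@B1, c@B3, d@B2, f@B0}
  B4:   IN={b@B1, c@B3, d@B2, f@B0}   OUT={b@B1, c@B3, d@B4, f@B0}
  B5:   IN={b@B1, c@B3, d@B4, f@B0}   OUT={a@B5, b@B1, c@B3, d@B4, f@B0}

Merge at B2: IN[B2] = OUT[B1] = {b@B1, c@B3, d@B2, f@B0}
Applying B2's transfer function to that IN value gives OUT[B2] (row B2 above).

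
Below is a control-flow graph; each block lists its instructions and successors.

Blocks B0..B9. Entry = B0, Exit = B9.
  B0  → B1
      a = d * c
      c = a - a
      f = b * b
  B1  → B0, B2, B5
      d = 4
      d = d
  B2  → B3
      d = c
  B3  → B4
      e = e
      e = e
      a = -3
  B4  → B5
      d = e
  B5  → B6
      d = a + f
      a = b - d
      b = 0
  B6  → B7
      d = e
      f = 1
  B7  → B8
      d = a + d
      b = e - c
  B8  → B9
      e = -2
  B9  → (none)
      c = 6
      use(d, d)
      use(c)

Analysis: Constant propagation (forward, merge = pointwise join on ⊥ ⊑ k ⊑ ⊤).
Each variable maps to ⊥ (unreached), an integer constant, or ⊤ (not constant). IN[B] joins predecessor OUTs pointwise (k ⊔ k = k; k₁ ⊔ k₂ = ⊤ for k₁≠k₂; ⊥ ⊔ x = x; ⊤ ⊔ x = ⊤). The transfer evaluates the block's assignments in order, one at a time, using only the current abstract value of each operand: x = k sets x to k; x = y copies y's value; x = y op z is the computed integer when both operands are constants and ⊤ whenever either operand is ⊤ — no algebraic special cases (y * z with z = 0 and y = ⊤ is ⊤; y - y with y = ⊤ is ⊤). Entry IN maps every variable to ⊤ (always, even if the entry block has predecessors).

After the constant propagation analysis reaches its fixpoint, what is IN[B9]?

Answer: {a: ⊤, b: ⊤, c: ⊤, d: ⊤, e: -2, f: 1}

Trace:
Fixpoint table:
  B0:   IN=(all ⊤)   OUT=(all ⊤)
  B1:   IN=(all ⊤)   OUT={d:4; rest ⊤}
  B2:   IN={d:4; rest ⊤}   OUT=(all ⊤)
  B3:   IN=(all ⊤)   OUT={a:-3; rest ⊤}
  B4:   IN={a:-3; rest ⊤}   OUT={a:-3; rest ⊤}
  B5:   IN=(all ⊤)   OUT={b:0; rest ⊤}
  B6:   IN={b:0; rest ⊤}   OUT={b:0, f:1; rest ⊤}
  B7:   IN={b:0, f:1; rest ⊤}   OUT={f:1; rest ⊤}
  B8:   IN={f:1; rest ⊤}   OUT={e:-2, f:1; rest ⊤}
  B9:   IN={e:-2, f:1; rest ⊤}   OUT={c:6, e:-2, f:1; rest ⊤}

Merge at B9: IN[B9] = OUT[B8] = {a: ⊤, b: ⊤, c: ⊤, d: ⊤, e: -2, f: 1}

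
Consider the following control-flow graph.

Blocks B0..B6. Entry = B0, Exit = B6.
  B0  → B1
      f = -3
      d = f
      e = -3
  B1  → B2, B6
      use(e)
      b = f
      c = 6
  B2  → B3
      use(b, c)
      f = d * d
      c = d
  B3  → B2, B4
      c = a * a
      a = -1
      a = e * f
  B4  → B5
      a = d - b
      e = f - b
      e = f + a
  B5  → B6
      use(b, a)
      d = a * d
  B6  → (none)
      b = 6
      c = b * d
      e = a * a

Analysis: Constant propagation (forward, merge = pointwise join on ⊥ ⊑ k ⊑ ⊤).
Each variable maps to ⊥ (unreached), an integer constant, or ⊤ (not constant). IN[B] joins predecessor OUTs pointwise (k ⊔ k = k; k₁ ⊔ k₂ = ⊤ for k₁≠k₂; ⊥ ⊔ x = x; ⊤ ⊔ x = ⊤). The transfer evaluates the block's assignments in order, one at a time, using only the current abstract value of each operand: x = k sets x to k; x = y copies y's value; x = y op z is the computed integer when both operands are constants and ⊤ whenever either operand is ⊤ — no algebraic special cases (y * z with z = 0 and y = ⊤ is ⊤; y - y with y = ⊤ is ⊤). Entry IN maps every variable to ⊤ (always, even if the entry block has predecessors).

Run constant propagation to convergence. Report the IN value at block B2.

Per-block solution:
  B0:  IN=(all ⊤)  OUT={d:-3, e:-3, f:-3; rest ⊤}
  B1:  IN={d:-3, e:-3, f:-3; rest ⊤}  OUT={b:-3, c:6, d:-3, e:-3, f:-3; rest ⊤}
  B2:  IN={b:-3, d:-3, e:-3; rest ⊤}  OUT={b:-3, c:-3, d:-3, e:-3, f:9; rest ⊤}
  B3:  IN={b:-3, c:-3, d:-3, e:-3, f:9; rest ⊤}  OUT={a:-27, b:-3, d:-3, e:-3, f:9; rest ⊤}
  B4:  IN={a:-27, b:-3, d:-3, e:-3, f:9; rest ⊤}  OUT={a:0, b:-3, d:-3, e:9, f:9; rest ⊤}
  B5:  IN={a:0, b:-3, d:-3, e:9, f:9; rest ⊤}  OUT={a:0, b:-3, d:0, e:9, f:9; rest ⊤}
  B6:  IN={b:-3; rest ⊤}  OUT={b:6; rest ⊤}

Merge at B2: IN[B2] = OUT[B1] ⊔ OUT[B3] = {a: ⊤, b: -3, c: ⊤, d: -3, e: -3, f: ⊤}

Answer: {a: ⊤, b: -3, c: ⊤, d: -3, e: -3, f: ⊤}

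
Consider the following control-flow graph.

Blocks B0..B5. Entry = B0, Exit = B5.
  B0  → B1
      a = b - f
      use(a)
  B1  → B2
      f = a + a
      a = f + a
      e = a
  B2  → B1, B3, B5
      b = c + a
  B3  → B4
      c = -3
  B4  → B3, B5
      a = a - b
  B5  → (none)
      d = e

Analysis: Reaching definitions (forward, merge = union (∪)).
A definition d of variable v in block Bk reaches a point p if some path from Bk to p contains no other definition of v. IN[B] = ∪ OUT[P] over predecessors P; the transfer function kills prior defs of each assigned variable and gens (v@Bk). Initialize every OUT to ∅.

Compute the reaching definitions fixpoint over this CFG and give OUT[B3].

Answer: {a@B1, a@B4, b@B2, c@B3, e@B1, f@B1}

Working:
Per-block solution:
  B0:   IN={}   OUT={a@B0}
  B1:   IN={a@B0, a@B1, b@B2, e@B1, f@B1}   OUT={a@B1, b@B2, e@B1, f@B1}
  B2:   IN={a@B1, b@B2, e@B1, f@B1}   OUT={a@B1, b@B2, e@B1, f@B1}
  B3:   IN={a@B1, a@B4, b@B2, c@B3, e@B1, f@B1}   OUT={a@B1, a@B4, b@B2, c@B3, e@B1, f@B1}
  B4:   IN={a@B1, a@B4, b@B2, c@B3, e@B1, f@B1}   OUT={a@B4, b@B2, c@B3, e@B1, f@B1}
  B5:   IN={a@B1, a@B4, b@B2, c@B3, e@B1, f@B1}   OUT={a@B1, a@B4, b@B2, c@B3, d@B5, e@B1, f@B1}

Merge at B3: IN[B3] = OUT[B2] ⊔ OUT[B4] = {a@B1, a@B4, b@B2, c@B3, e@B1, f@B1}
Applying B3's transfer function to that IN value gives OUT[B3] (row B3 above).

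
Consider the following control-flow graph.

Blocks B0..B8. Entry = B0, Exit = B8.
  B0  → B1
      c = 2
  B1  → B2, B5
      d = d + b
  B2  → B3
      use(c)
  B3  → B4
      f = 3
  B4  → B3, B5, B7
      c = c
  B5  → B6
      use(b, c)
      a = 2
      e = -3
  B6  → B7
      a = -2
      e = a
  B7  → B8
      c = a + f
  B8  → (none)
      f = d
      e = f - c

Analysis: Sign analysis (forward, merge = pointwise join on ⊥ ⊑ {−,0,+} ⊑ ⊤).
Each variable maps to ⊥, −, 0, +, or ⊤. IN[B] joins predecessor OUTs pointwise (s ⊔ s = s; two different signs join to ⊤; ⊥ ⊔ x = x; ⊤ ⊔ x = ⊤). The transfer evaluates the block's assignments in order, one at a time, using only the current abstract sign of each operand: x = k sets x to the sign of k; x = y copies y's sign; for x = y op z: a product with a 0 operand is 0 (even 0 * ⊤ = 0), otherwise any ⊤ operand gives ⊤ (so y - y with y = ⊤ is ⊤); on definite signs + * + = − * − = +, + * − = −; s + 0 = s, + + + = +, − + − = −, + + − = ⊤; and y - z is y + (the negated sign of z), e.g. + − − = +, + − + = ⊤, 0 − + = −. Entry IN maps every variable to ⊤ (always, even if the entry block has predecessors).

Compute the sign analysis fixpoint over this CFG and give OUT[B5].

Answer: {a: +, b: ⊤, c: +, d: ⊤, e: -, f: ⊤}

Derivation:
Per-block solution:
  B0:  IN=(all ⊤)  OUT={c:+; rest ⊤}
  B1:  IN={c:+; rest ⊤}  OUT={c:+; rest ⊤}
  B2:  IN={c:+; rest ⊤}  OUT={c:+; rest ⊤}
  B3:  IN={c:+; rest ⊤}  OUT={c:+, f:+; rest ⊤}
  B4:  IN={c:+, f:+; rest ⊤}  OUT={c:+, f:+; rest ⊤}
  B5:  IN={c:+; rest ⊤}  OUT={a:+, c:+, e:-; rest ⊤}
  B6:  IN={a:+, c:+, e:-; rest ⊤}  OUT={a:-, c:+, e:-; rest ⊤}
  B7:  IN={c:+; rest ⊤}  OUT=(all ⊤)
  B8:  IN=(all ⊤)  OUT=(all ⊤)

Merge at B5: IN[B5] = OUT[B1] ⊔ OUT[B4] = {a: ⊤, b: ⊤, c: +, d: ⊤, e: ⊤, f: ⊤}
Applying B5's transfer function to that IN value gives OUT[B5] (row B5 above).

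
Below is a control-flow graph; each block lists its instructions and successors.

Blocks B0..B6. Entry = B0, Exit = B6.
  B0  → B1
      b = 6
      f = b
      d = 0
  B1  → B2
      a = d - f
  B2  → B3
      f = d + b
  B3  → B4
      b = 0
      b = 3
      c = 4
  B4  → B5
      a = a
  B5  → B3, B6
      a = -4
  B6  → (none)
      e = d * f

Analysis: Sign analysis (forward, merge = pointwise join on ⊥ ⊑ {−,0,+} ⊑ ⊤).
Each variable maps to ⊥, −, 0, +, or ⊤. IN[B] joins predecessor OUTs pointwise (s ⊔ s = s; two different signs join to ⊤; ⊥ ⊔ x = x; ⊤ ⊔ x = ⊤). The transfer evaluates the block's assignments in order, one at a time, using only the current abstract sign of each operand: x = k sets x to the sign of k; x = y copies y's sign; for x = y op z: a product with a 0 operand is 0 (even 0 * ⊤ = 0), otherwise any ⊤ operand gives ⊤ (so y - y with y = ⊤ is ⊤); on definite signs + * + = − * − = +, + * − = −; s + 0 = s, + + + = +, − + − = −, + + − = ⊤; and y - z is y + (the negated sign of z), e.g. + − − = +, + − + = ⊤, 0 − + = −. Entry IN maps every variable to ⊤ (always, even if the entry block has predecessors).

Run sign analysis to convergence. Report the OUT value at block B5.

Per-block solution:
  B0:  IN=(all ⊤)  OUT={b:+, d:0, f:+; rest ⊤}
  B1:  IN={b:+, d:0, f:+; rest ⊤}  OUT={a:-, b:+, d:0, f:+; rest ⊤}
  B2:  IN={a:-, b:+, d:0, f:+; rest ⊤}  OUT={a:-, b:+, d:0, f:+; rest ⊤}
  B3:  IN={a:-, b:+, d:0, f:+; rest ⊤}  OUT={a:-, b:+, c:+, d:0, f:+; rest ⊤}
  B4:  IN={a:-, b:+, c:+, d:0, f:+; rest ⊤}  OUT={a:-, b:+, c:+, d:0, f:+; rest ⊤}
  B5:  IN={a:-, b:+, c:+, d:0, f:+; rest ⊤}  OUT={a:-, b:+, c:+, d:0, f:+; rest ⊤}
  B6:  IN={a:-, b:+, c:+, d:0, f:+; rest ⊤}  OUT={a:-, b:+, c:+, d:0, e:0, f:+; rest ⊤}

Merge at B5: IN[B5] = OUT[B4] = {a: -, b: +, c: +, d: 0, e: ⊤, f: +}
Applying B5's transfer function to that IN value gives OUT[B5] (row B5 above).

Answer: {a: -, b: +, c: +, d: 0, e: ⊤, f: +}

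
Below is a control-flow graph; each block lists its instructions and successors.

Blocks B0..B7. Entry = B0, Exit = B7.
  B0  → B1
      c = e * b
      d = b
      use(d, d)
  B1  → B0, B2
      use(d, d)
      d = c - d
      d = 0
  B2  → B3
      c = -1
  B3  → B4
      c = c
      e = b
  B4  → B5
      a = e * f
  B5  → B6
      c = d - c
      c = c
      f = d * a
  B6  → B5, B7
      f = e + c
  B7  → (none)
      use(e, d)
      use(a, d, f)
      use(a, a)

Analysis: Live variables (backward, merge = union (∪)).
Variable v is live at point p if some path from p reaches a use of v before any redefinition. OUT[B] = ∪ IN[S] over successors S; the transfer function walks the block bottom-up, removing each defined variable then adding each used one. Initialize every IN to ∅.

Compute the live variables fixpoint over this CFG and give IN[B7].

Answer: {a, d, e, f}

Working:
Converged values:
  B0: | IN={b, e, f} | OUT={b, c, d, e, f}
  B1: | IN={b, c, d, e, f} | OUT={b, d, e, f}
  B2: | IN={b, d, f} | OUT={b, c, d, f}
  B3: | IN={b, c, d, f} | OUT={c, d, e, f}
  B4: | IN={c, d, e, f} | OUT={a, c, d, e}
  B5: | IN={a, c, d, e} | OUT={a, c, d, e}
  B6: | IN={a, c, d, e} | OUT={a, c, d, e, f}
  B7: | IN={a, d, e, f} | OUT={}

B7 is the boundary node: OUT[B7] = {}
Applying B7's transfer function to that OUT value gives IN[B7] (row B7 above).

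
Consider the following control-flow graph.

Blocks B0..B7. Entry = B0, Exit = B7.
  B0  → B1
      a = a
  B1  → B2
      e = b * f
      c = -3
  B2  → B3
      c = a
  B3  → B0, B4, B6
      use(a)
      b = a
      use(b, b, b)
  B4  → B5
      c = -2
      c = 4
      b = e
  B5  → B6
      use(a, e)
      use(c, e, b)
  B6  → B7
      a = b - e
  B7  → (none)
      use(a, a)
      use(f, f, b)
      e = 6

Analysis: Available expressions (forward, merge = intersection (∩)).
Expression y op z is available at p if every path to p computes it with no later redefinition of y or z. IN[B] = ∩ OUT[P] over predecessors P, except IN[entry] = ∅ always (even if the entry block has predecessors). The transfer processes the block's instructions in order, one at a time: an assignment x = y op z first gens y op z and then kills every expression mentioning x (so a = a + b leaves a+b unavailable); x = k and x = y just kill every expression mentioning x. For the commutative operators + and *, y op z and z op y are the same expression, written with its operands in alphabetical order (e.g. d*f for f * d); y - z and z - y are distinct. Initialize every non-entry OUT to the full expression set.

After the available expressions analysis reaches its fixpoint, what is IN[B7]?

Per-block solution:
  B0:  IN={}  OUT={}
  B1:  IN={}  OUT={b*f}
  B2:  IN={b*f}  OUT={b*f}
  B3:  IN={b*f}  OUT={}
  B4:  IN={}  OUT={}
  B5:  IN={}  OUT={}
  B6:  IN={}  OUT={b-e}
  B7:  IN={b-e}  OUT={}

Merge at B7: IN[B7] = OUT[B6] = {b-e}

Answer: {b-e}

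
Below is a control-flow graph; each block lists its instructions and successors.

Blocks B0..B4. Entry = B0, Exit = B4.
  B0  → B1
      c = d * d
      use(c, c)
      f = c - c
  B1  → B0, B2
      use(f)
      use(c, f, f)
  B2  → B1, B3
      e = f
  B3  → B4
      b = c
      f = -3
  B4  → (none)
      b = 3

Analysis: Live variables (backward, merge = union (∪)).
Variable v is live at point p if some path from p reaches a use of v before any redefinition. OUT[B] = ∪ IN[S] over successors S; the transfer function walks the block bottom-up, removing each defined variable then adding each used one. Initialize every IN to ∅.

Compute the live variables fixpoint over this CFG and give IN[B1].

Converged values:
  B0:   IN={d}   OUT={c, d, f}
  B1:   IN={c, d, f}   OUT={c, d, f}
  B2:   IN={c, d, f}   OUT={c, d, f}
  B3:   IN={c}   OUT={}
  B4:   IN={}   OUT={}

Merge at B1: OUT[B1] = IN[B0] ⊔ IN[B2] = {c, d, f}
Applying B1's transfer function to that OUT value gives IN[B1] (row B1 above).

Answer: {c, d, f}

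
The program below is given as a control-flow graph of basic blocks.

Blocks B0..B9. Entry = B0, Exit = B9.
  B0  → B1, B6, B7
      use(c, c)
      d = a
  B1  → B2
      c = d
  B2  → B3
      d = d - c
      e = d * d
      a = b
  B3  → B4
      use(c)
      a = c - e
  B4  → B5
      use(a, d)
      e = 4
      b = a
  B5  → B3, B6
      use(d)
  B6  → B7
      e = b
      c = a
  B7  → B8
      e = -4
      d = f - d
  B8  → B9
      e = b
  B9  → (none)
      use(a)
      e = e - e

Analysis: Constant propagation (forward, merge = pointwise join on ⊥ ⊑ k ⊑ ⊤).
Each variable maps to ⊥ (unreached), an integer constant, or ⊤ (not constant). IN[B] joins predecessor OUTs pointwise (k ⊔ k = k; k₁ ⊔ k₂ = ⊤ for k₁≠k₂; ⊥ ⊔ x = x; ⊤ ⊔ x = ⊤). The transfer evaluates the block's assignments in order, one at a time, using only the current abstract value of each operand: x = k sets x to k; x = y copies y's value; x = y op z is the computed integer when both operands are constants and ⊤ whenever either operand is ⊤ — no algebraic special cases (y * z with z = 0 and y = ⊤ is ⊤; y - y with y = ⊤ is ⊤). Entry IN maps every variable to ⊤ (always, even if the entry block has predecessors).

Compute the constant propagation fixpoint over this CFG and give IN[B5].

Fixpoint table:
  B0:  IN=(all ⊤)  OUT=(all ⊤)
  B1:  IN=(all ⊤)  OUT=(all ⊤)
  B2:  IN=(all ⊤)  OUT=(all ⊤)
  B3:  IN=(all ⊤)  OUT=(all ⊤)
  B4:  IN=(all ⊤)  OUT={e:4; rest ⊤}
  B5:  IN={e:4; rest ⊤}  OUT={e:4; rest ⊤}
  B6:  IN=(all ⊤)  OUT=(all ⊤)
  B7:  IN=(all ⊤)  OUT={e:-4; rest ⊤}
  B8:  IN={e:-4; rest ⊤}  OUT=(all ⊤)
  B9:  IN=(all ⊤)  OUT=(all ⊤)

Merge at B5: IN[B5] = OUT[B4] = {a: ⊤, b: ⊤, c: ⊤, d: ⊤, e: 4, f: ⊤}

Answer: {a: ⊤, b: ⊤, c: ⊤, d: ⊤, e: 4, f: ⊤}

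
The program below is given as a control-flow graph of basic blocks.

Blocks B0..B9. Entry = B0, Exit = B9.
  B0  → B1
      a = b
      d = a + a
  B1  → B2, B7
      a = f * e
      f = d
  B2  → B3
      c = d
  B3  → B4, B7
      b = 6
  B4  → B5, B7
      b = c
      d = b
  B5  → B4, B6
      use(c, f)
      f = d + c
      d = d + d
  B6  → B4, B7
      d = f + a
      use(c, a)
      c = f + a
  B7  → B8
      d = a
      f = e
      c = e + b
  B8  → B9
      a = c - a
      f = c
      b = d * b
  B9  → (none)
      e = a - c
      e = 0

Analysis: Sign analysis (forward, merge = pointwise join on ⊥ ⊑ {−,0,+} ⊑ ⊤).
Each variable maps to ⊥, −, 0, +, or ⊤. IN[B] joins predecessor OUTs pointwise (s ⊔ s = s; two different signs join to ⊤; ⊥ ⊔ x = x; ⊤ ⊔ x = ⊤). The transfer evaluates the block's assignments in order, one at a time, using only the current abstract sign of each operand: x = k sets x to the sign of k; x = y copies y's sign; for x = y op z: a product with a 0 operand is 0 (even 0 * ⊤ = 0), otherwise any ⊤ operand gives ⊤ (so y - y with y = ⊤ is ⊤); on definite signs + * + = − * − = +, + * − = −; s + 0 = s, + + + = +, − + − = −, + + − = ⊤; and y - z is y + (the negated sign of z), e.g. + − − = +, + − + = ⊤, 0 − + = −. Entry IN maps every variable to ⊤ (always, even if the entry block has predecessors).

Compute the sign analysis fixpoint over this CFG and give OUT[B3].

Fixpoint table:
  B0:   IN=(all ⊤)   OUT=(all ⊤)
  B1:   IN=(all ⊤)   OUT=(all ⊤)
  B2:   IN=(all ⊤)   OUT=(all ⊤)
  B3:   IN=(all ⊤)   OUT={b:+; rest ⊤}
  B4:   IN=(all ⊤)   OUT=(all ⊤)
  B5:   IN=(all ⊤)   OUT=(all ⊤)
  B6:   IN=(all ⊤)   OUT=(all ⊤)
  B7:   IN=(all ⊤)   OUT=(all ⊤)
  B8:   IN=(all ⊤)   OUT=(all ⊤)
  B9:   IN=(all ⊤)   OUT={e:0; rest ⊤}

Merge at B3: IN[B3] = OUT[B2] = {a: ⊤, b: ⊤, c: ⊤, d: ⊤, e: ⊤, f: ⊤}
Applying B3's transfer function to that IN value gives OUT[B3] (row B3 above).

Answer: {a: ⊤, b: +, c: ⊤, d: ⊤, e: ⊤, f: ⊤}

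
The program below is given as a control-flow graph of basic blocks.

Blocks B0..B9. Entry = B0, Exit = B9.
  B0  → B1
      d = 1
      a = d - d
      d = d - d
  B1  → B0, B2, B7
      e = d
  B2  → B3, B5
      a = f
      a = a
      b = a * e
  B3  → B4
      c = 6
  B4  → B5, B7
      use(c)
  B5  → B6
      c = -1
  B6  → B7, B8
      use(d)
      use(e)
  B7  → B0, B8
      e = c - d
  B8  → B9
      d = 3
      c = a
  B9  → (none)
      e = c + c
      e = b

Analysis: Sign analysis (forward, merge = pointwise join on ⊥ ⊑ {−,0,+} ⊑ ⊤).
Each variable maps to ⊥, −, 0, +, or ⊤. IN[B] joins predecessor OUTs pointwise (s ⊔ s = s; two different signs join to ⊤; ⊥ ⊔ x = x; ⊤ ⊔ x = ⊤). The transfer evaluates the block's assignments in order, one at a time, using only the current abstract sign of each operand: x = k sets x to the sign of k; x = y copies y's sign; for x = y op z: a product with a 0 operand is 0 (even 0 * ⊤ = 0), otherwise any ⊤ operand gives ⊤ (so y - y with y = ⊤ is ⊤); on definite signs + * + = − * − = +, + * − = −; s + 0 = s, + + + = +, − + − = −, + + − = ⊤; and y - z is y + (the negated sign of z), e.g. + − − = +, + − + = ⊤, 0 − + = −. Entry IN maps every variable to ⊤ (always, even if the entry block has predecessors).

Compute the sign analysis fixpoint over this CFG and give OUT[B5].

Answer: {a: ⊤, b: ⊤, c: -, d: ⊤, e: ⊤, f: ⊤}

Trace:
Per-block solution:
  B0:  IN=(all ⊤)  OUT=(all ⊤)
  B1:  IN=(all ⊤)  OUT=(all ⊤)
  B2:  IN=(all ⊤)  OUT=(all ⊤)
  B3:  IN=(all ⊤)  OUT={c:+; rest ⊤}
  B4:  IN={c:+; rest ⊤}  OUT={c:+; rest ⊤}
  B5:  IN=(all ⊤)  OUT={c:-; rest ⊤}
  B6:  IN={c:-; rest ⊤}  OUT={c:-; rest ⊤}
  B7:  IN=(all ⊤)  OUT=(all ⊤)
  B8:  IN=(all ⊤)  OUT={d:+; rest ⊤}
  B9:  IN={d:+; rest ⊤}  OUT={d:+; rest ⊤}

Merge at B5: IN[B5] = OUT[B2] ⊔ OUT[B4] = {a: ⊤, b: ⊤, c: ⊤, d: ⊤, e: ⊤, f: ⊤}
Applying B5's transfer function to that IN value gives OUT[B5] (row B5 above).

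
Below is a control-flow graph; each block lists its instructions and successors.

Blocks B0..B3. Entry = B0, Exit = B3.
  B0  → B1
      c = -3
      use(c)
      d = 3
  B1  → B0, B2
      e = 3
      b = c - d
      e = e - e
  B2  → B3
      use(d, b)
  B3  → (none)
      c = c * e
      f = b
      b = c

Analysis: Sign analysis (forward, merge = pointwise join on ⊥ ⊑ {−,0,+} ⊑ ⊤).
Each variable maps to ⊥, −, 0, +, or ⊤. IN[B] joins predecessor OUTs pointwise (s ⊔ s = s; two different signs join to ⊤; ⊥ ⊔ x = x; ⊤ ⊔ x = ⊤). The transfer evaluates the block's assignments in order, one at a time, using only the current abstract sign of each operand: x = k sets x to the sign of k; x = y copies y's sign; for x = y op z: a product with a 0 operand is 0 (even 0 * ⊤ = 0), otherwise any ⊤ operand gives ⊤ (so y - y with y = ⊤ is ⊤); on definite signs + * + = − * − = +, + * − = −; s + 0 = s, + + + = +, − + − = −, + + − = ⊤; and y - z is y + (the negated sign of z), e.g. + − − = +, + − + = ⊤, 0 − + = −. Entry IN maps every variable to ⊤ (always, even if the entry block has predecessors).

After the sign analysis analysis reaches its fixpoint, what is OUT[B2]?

Answer: {a: ⊤, b: -, c: -, d: +, e: ⊤, f: ⊤}

Trace:
Fixpoint table:
  B0:  IN=(all ⊤)  OUT={c:-, d:+; rest ⊤}
  B1:  IN={c:-, d:+; rest ⊤}  OUT={b:-, c:-, d:+; rest ⊤}
  B2:  IN={b:-, c:-, d:+; rest ⊤}  OUT={b:-, c:-, d:+; rest ⊤}
  B3:  IN={b:-, c:-, d:+; rest ⊤}  OUT={d:+, f:-; rest ⊤}

Merge at B2: IN[B2] = OUT[B1] = {a: ⊤, b: -, c: -, d: +, e: ⊤, f: ⊤}
Applying B2's transfer function to that IN value gives OUT[B2] (row B2 above).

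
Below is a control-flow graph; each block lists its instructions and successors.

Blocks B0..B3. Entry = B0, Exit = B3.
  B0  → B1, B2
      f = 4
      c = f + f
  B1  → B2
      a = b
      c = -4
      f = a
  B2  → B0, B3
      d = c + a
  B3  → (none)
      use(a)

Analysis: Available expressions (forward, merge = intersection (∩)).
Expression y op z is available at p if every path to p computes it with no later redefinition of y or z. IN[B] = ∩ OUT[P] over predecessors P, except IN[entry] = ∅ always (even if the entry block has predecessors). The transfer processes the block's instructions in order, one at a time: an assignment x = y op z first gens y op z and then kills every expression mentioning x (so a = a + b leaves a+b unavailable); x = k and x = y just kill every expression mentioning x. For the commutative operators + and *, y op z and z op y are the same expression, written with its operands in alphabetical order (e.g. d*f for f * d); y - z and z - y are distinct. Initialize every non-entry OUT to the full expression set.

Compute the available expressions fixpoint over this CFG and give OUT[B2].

Answer: {a+c}

Trace:
Converged values:
  B0:   IN={}   OUT={f+f}
  B1:   IN={f+f}   OUT={}
  B2:   IN={}   OUT={a+c}
  B3:   IN={a+c}   OUT={a+c}

Merge at B2: IN[B2] = OUT[B0] ∩ OUT[B1] = {}
Applying B2's transfer function to that IN value gives OUT[B2] (row B2 above).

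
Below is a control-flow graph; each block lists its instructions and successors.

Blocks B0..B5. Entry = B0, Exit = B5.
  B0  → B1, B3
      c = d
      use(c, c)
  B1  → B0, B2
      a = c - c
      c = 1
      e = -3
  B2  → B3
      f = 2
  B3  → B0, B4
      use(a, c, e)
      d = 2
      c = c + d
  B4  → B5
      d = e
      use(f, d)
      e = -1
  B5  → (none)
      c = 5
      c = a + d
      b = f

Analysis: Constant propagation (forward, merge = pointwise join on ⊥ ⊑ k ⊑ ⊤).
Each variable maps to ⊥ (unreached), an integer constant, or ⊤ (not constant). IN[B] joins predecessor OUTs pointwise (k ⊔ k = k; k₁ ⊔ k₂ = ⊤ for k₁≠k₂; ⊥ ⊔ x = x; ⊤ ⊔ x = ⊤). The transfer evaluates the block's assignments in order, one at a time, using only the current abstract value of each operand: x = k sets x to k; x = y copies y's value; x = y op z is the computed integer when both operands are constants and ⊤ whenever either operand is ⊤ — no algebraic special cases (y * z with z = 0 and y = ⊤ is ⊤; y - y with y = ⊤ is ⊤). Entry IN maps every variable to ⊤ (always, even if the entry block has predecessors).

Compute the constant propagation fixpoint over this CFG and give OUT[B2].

Per-block solution:
  B0: | IN=(all ⊤) | OUT=(all ⊤)
  B1: | IN=(all ⊤) | OUT={c:1, e:-3; rest ⊤}
  B2: | IN={c:1, e:-3; rest ⊤} | OUT={c:1, e:-3, f:2; rest ⊤}
  B3: | IN=(all ⊤) | OUT={d:2; rest ⊤}
  B4: | IN={d:2; rest ⊤} | OUT={e:-1; rest ⊤}
  B5: | IN={e:-1; rest ⊤} | OUT={e:-1; rest ⊤}

Merge at B2: IN[B2] = OUT[B1] = {a: ⊤, b: ⊤, c: 1, d: ⊤, e: -3, f: ⊤}
Applying B2's transfer function to that IN value gives OUT[B2] (row B2 above).

Answer: {a: ⊤, b: ⊤, c: 1, d: ⊤, e: -3, f: 2}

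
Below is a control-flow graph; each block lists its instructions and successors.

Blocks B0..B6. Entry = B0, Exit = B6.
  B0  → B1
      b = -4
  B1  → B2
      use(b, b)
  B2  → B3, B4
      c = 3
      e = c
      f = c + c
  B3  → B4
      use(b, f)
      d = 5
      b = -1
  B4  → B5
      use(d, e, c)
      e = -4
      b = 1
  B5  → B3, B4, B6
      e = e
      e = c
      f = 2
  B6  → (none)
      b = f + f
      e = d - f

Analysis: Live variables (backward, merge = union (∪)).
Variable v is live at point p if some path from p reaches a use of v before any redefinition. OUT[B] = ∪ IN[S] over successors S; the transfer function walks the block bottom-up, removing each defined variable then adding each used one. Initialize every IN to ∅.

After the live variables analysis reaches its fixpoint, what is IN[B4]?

Answer: {c, d, e}

Derivation:
Converged values:
  B0: | IN={d} | OUT={b, d}
  B1: | IN={b, d} | OUT={b, d}
  B2: | IN={b, d} | OUT={b, c, d, e, f}
  B3: | IN={b, c, e, f} | OUT={c, d, e}
  B4: | IN={c, d, e} | OUT={b, c, d, e}
  B5: | IN={b, c, d, e} | OUT={b, c, d, e, f}
  B6: | IN={d, f} | OUT={}

Merge at B4: OUT[B4] = IN[B5] = {b, c, d, e}
Applying B4's transfer function to that OUT value gives IN[B4] (row B4 above).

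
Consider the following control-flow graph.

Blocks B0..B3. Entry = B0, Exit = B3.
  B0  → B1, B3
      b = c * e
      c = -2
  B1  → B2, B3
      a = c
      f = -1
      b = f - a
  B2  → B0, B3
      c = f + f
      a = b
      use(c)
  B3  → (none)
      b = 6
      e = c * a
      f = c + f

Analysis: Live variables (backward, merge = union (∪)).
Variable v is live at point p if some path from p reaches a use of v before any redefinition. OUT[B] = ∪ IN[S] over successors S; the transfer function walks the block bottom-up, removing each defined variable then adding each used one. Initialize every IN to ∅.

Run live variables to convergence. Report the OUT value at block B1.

Per-block solution:
  B0:   IN={a, c, e, f}   OUT={a, c, e, f}
  B1:   IN={c, e}   OUT={a, b, c, e, f}
  B2:   IN={b, e, f}   OUT={a, c, e, f}
  B3:   IN={a, c, f}   OUT={}

Merge at B1: OUT[B1] = IN[B2] ⊔ IN[B3] = {a, b, c, e, f}

Answer: {a, b, c, e, f}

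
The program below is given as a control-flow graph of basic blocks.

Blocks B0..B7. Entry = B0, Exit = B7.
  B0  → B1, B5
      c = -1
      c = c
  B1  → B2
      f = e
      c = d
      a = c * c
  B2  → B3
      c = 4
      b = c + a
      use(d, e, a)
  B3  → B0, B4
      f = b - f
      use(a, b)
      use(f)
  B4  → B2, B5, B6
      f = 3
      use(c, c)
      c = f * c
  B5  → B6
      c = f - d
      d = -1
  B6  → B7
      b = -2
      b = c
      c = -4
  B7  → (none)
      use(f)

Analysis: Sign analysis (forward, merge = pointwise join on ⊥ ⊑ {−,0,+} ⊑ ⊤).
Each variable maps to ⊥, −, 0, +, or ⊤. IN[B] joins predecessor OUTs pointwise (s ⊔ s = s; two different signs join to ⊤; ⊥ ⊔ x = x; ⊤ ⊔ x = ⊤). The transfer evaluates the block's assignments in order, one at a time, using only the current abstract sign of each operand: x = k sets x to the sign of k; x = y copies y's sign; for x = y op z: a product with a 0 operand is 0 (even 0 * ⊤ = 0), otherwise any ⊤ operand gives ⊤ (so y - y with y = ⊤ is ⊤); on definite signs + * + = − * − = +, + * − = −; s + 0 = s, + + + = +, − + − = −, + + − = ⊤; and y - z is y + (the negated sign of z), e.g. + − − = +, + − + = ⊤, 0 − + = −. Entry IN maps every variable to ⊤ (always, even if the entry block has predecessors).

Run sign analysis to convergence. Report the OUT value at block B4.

Converged values:
  B0: | IN=(all ⊤) | OUT={c:-; rest ⊤}
  B1: | IN={c:-; rest ⊤} | OUT=(all ⊤)
  B2: | IN=(all ⊤) | OUT={c:+; rest ⊤}
  B3: | IN={c:+; rest ⊤} | OUT={c:+; rest ⊤}
  B4: | IN={c:+; rest ⊤} | OUT={c:+, f:+; rest ⊤}
  B5: | IN=(all ⊤) | OUT={d:-; rest ⊤}
  B6: | IN=(all ⊤) | OUT={c:-; rest ⊤}
  B7: | IN={c:-; rest ⊤} | OUT={c:-; rest ⊤}

Merge at B4: IN[B4] = OUT[B3] = {a: ⊤, b: ⊤, c: +, d: ⊤, e: ⊤, f: ⊤}
Applying B4's transfer function to that IN value gives OUT[B4] (row B4 above).

Answer: {a: ⊤, b: ⊤, c: +, d: ⊤, e: ⊤, f: +}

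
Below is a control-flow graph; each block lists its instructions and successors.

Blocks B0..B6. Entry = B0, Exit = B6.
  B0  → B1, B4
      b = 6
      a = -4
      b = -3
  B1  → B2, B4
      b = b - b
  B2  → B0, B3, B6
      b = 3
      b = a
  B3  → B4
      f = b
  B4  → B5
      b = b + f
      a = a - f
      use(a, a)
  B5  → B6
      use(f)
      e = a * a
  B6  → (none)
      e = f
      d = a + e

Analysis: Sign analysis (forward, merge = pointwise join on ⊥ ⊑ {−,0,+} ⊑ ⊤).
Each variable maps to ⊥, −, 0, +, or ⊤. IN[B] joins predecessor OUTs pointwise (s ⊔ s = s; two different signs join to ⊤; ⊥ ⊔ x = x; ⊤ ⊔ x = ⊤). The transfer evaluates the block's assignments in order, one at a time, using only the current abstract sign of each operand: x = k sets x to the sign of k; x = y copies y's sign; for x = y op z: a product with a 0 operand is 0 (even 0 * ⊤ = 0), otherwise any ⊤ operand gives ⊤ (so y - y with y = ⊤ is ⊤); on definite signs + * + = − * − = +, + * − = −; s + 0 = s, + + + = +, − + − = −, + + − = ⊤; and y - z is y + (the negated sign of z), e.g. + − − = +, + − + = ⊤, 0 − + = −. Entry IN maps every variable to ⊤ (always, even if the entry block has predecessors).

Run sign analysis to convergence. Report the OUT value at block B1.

Answer: {a: -, b: ⊤, c: ⊤, d: ⊤, e: ⊤, f: ⊤}

Trace:
Fixpoint table:
  B0:  IN=(all ⊤)  OUT={a:-, b:-; rest ⊤}
  B1:  IN={a:-, b:-; rest ⊤}  OUT={a:-; rest ⊤}
  B2:  IN={a:-; rest ⊤}  OUT={a:-, b:-; rest ⊤}
  B3:  IN={a:-, b:-; rest ⊤}  OUT={a:-, b:-, f:-; rest ⊤}
  B4:  IN={a:-; rest ⊤}  OUT=(all ⊤)
  B5:  IN=(all ⊤)  OUT=(all ⊤)
  B6:  IN=(all ⊤)  OUT=(all ⊤)

Merge at B1: IN[B1] = OUT[B0] = {a: -, b: -, c: ⊤, d: ⊤, e: ⊤, f: ⊤}
Applying B1's transfer function to that IN value gives OUT[B1] (row B1 above).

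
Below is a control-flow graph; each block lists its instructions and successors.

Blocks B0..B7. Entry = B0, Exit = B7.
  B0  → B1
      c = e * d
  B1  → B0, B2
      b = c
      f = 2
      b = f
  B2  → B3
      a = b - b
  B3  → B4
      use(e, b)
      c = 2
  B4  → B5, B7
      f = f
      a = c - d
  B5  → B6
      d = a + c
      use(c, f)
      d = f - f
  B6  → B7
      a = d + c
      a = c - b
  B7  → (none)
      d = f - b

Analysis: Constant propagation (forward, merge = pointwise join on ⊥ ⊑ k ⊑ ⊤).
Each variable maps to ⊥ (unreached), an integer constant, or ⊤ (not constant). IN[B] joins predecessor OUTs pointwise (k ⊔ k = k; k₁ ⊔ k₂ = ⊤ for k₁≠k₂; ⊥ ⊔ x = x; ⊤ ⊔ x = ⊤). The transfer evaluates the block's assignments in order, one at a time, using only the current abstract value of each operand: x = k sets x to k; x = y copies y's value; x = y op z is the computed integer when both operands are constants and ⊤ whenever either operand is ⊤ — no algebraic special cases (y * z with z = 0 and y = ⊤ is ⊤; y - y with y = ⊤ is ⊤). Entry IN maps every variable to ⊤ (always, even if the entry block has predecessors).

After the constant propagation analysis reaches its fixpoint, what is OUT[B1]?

Answer: {a: ⊤, b: 2, c: ⊤, d: ⊤, e: ⊤, f: 2}

Working:
Per-block solution:
  B0:  IN=(all ⊤)  OUT=(all ⊤)
  B1:  IN=(all ⊤)  OUT={b:2, f:2; rest ⊤}
  B2:  IN={b:2, f:2; rest ⊤}  OUT={a:0, b:2, f:2; rest ⊤}
  B3:  IN={a:0, b:2, f:2; rest ⊤}  OUT={a:0, b:2, c:2, f:2; rest ⊤}
  B4:  IN={a:0, b:2, c:2, f:2; rest ⊤}  OUT={b:2, c:2, f:2; rest ⊤}
  B5:  IN={b:2, c:2, f:2; rest ⊤}  OUT={b:2, c:2, d:0, f:2; rest ⊤}
  B6:  IN={b:2, c:2, d:0, f:2; rest ⊤}  OUT={a:0, b:2, c:2, d:0, f:2; rest ⊤}
  B7:  IN={b:2, c:2, f:2; rest ⊤}  OUT={b:2, c:2, d:0, f:2; rest ⊤}

Merge at B1: IN[B1] = OUT[B0] = {a: ⊤, b: ⊤, c: ⊤, d: ⊤, e: ⊤, f: ⊤}
Applying B1's transfer function to that IN value gives OUT[B1] (row B1 above).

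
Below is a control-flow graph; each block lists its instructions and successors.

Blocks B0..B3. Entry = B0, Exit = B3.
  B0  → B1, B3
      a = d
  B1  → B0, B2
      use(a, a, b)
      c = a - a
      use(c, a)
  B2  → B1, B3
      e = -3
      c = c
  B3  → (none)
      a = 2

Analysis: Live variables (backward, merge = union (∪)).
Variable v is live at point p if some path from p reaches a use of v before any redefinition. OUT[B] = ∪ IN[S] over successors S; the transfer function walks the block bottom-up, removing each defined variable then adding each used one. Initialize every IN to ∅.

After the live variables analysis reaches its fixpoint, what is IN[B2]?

Converged values:
  B0: | IN={b, d} | OUT={a, b, d}
  B1: | IN={a, b, d} | OUT={a, b, c, d}
  B2: | IN={a, b, c, d} | OUT={a, b, d}
  B3: | IN={} | OUT={}

Merge at B2: OUT[B2] = IN[B1] ⊔ IN[B3] = {a, b, d}
Applying B2's transfer function to that OUT value gives IN[B2] (row B2 above).

Answer: {a, b, c, d}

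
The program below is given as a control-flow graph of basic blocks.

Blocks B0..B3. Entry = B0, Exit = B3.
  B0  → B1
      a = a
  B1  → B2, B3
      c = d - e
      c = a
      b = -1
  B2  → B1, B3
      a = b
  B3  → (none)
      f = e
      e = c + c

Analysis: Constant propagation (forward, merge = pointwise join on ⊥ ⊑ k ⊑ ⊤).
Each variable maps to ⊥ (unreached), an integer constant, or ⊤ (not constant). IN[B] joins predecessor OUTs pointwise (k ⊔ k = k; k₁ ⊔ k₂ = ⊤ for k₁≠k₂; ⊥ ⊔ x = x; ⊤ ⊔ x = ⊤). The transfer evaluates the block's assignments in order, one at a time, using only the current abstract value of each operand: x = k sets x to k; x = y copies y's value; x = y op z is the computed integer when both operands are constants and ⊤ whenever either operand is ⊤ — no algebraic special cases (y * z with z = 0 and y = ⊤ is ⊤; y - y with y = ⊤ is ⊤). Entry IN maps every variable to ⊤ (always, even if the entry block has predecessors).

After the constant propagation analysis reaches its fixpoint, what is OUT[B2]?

Per-block solution:
  B0: | IN=(all ⊤) | OUT=(all ⊤)
  B1: | IN=(all ⊤) | OUT={b:-1; rest ⊤}
  B2: | IN={b:-1; rest ⊤} | OUT={a:-1, b:-1; rest ⊤}
  B3: | IN={b:-1; rest ⊤} | OUT={b:-1; rest ⊤}

Merge at B2: IN[B2] = OUT[B1] = {a: ⊤, b: -1, c: ⊤, d: ⊤, e: ⊤, f: ⊤}
Applying B2's transfer function to that IN value gives OUT[B2] (row B2 above).

Answer: {a: -1, b: -1, c: ⊤, d: ⊤, e: ⊤, f: ⊤}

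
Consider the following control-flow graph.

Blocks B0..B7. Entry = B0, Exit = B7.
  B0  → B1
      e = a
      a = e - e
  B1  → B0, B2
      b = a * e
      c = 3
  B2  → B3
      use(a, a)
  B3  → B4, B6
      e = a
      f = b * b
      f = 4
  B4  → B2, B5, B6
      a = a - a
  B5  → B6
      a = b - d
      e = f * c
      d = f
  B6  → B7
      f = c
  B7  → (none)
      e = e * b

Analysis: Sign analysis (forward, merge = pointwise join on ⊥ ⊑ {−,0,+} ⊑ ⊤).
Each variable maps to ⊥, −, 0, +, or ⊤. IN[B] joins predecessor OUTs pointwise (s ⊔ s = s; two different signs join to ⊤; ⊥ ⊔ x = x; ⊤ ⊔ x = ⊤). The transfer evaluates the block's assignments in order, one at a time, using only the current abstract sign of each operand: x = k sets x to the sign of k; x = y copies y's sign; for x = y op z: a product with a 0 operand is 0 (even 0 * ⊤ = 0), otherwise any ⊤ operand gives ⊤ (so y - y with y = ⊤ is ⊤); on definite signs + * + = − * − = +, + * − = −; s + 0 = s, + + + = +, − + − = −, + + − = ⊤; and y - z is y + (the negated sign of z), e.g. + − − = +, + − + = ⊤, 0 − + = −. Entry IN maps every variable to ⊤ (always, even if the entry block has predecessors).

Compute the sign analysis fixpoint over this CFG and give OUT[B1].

Per-block solution:
  B0:  IN=(all ⊤)  OUT=(all ⊤)
  B1:  IN=(all ⊤)  OUT={c:+; rest ⊤}
  B2:  IN={c:+; rest ⊤}  OUT={c:+; rest ⊤}
  B3:  IN={c:+; rest ⊤}  OUT={c:+, f:+; rest ⊤}
  B4:  IN={c:+, f:+; rest ⊤}  OUT={c:+, f:+; rest ⊤}
  B5:  IN={c:+, f:+; rest ⊤}  OUT={c:+, d:+, e:+, f:+; rest ⊤}
  B6:  IN={c:+, f:+; rest ⊤}  OUT={c:+, f:+; rest ⊤}
  B7:  IN={c:+, f:+; rest ⊤}  OUT={c:+, f:+; rest ⊤}

Merge at B1: IN[B1] = OUT[B0] = {a: ⊤, b: ⊤, c: ⊤, d: ⊤, e: ⊤, f: ⊤}
Applying B1's transfer function to that IN value gives OUT[B1] (row B1 above).

Answer: {a: ⊤, b: ⊤, c: +, d: ⊤, e: ⊤, f: ⊤}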